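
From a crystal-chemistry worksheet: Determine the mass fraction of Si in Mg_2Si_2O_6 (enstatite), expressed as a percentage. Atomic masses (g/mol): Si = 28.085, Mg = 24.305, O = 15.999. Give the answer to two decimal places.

27.98 weight percent

Formula mass = 2*24.305 + 2*28.085 + 6*15.999 = 200.774 g/mol, of which 56.170 g is Si.
So Si makes up 56.170/200.774 = 0.2798 of the mass, i.e. 27.98%.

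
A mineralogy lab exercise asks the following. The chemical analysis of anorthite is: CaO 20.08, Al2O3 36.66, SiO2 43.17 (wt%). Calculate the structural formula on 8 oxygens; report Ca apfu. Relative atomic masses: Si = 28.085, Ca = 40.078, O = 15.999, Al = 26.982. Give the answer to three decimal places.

0.997 Ca apfu

CaO (M=56.077): mol = 0.35808; Ca = 0.35808, O = 0.35808.
Al2O3 (M=101.961): mol = 0.35955; Al = 0.71910, O = 1.07865.
SiO2 (M=60.083): mol = 0.71851; Si = 0.71851, O = 1.43702.
ΣO = 2.87375; factor = 8/ΣO = 2.78382.
Ca apfu = 0.35808 × 2.78382 = 0.997.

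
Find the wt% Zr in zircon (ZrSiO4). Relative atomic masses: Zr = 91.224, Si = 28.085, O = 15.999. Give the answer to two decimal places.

Molar mass of ZrSiO4: 1×91.224 + 1×28.085 + 4×15.999 = 183.305 g/mol.
Mass of Zr per formula unit: 1 × 91.224 = 91.224 g.
Weight fraction Zr = 91.224 / 183.305 = 0.4977.

49.77 mass %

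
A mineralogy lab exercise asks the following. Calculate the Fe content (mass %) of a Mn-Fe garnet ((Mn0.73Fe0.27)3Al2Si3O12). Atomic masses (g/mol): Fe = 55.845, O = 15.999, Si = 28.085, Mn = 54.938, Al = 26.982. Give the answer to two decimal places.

Formula mass = 2.19×54.938 + 0.81×55.845 + 2×26.982 + 3×28.085 + 12×15.999 = 495.756 g/mol, of which 45.234 g is Fe.
So Fe makes up 45.234/495.756 = 0.0912 of the mass, i.e. 9.12%.

9.12 mass %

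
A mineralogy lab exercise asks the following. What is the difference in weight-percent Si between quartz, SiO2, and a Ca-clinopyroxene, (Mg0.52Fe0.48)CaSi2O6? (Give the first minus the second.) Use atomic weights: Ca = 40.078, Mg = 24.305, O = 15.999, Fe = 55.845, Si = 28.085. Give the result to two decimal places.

22.50 percentage points

M(SiO2) = 60.083 g/mol, so wt% Si = 28.085/60.083 × 100 = 46.74%.
M((Mg0.52Fe0.48)CaSi2O6) = 231.686 g/mol, so wt% Si = 56.170/231.686 × 100 = 24.24%.
46.74 − 24.24 = 22.50 pp.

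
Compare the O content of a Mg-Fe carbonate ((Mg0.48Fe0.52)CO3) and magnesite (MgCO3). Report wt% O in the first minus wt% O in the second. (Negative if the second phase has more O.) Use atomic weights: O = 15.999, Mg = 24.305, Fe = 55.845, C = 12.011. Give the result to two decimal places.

First mineral: 47.997 g O in 100.714 g formula = 47.66 wt% O.
Second mineral: 47.997 g O in 84.313 g formula = 56.93 wt% O.
47.66% − 56.93% gives a difference of -9.27 percentage points.

-9.27 percentage points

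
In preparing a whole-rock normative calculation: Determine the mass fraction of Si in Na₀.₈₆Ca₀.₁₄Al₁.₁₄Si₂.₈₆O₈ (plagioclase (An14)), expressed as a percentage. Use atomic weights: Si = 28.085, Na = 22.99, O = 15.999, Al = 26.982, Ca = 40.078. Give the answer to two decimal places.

30.37 mass %

Molar mass of Na₀.₈₆Ca₀.₁₄Al₁.₁₄Si₂.₈₆O₈: 0.86·22.99 + 0.14·40.078 + 1.14·26.982 + 2.86·28.085 + 8·15.999 = 264.457 g/mol.
Mass of Si per formula unit: 2.86 × 28.085 = 80.323 g.
Weight fraction Si = 80.323 / 264.457 = 0.3037.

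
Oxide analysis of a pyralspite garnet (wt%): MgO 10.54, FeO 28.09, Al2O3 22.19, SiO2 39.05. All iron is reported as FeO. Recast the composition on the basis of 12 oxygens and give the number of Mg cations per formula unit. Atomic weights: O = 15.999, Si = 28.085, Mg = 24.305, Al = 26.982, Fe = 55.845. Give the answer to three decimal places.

MgO: 10.54/40.304 = 0.26151 mol → 0.26151 mol Mg, 0.26151 mol O.
FeO: 28.09/71.844 = 0.39099 mol → 0.39099 mol Fe, 0.39099 mol O.
Al2O3: 22.19/101.961 = 0.21763 mol → 0.43526 mol Al, 0.65289 mol O.
SiO2: 39.05/60.083 = 0.64993 mol → 0.64993 mol Si, 1.29986 mol O.
Total oxygen = 2.60525 mol. Normalization factor = 12/2.60525 = 4.60608.
Mg per 12 O = 0.26151 × 4.60608 = 1.205.

1.205 Mg apfu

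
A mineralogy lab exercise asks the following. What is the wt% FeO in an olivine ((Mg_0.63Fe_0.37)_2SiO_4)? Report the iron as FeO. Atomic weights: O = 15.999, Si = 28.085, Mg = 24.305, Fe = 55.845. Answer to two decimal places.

32.41 wt%

M((Mg_0.63Fe_0.37)_2SiO_4) = 164.031 g/mol; M(FeO) = 71.844 g/mol.
Moles FeO per formula unit = 0.74 Fe ÷ 1 = 0.7400.
FeO fraction = (0.7400 × 71.844) / 164.031 = 53.165/164.031 = 0.3241.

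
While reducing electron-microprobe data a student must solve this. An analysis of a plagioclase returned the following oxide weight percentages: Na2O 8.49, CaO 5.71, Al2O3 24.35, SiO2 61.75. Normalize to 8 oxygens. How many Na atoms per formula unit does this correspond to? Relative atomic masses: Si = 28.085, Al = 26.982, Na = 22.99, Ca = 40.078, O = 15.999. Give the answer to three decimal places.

0.728 Na apfu

8.49 wt% Na2O ÷ 61.979 g/mol = 0.13698 mol, giving 0.27396 Na and 0.13698 O.
5.71 wt% CaO ÷ 56.077 g/mol = 0.10182 mol, giving 0.10182 Ca and 0.10182 O.
24.35 wt% Al2O3 ÷ 101.961 g/mol = 0.23882 mol, giving 0.47764 Al and 0.71646 O.
61.75 wt% SiO2 ÷ 60.083 g/mol = 1.02774 mol, giving 1.02774 Si and 2.05548 O.
Oxygen sums to 3.01074; scaling by 8/3.01074 = 2.65715 puts the formula on 8 O.
Na: 0.27396 × 2.65715 = 0.728 atoms per formula unit.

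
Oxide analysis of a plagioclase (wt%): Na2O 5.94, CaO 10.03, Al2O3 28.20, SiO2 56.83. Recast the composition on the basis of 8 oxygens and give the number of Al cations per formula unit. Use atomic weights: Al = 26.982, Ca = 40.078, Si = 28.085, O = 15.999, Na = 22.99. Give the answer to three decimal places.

1.477 Al apfu

Na2O: 5.94/61.979 = 0.09584 mol → 0.19168 mol Na, 0.09584 mol O.
CaO: 10.03/56.077 = 0.17886 mol → 0.17886 mol Ca, 0.17886 mol O.
Al2O3: 28.20/101.961 = 0.27658 mol → 0.55316 mol Al, 0.82974 mol O.
SiO2: 56.83/60.083 = 0.94586 mol → 0.94586 mol Si, 1.89172 mol O.
Total oxygen = 2.99616 mol. Normalization factor = 8/2.99616 = 2.67008.
Al per 8 O = 0.55316 × 2.67008 = 1.477.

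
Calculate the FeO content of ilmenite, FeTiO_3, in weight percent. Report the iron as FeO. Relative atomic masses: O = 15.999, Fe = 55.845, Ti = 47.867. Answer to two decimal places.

47.36 wt%

Molar mass of FeTiO_3 = 1×55.845 + 1×47.867 + 3×15.999 = 151.709 g/mol.
Each formula unit contains 1 Fe, equivalent to 1/1 = 1.0000 mol FeO.
M(FeO) = 1×55.845 + 1×15.999 = 71.844 g/mol.
Mass of FeO per formula unit = 1.0000 × 71.844 = 71.844 g.
FeO wt% = 71.844 / 151.709 × 100 = 47.36%.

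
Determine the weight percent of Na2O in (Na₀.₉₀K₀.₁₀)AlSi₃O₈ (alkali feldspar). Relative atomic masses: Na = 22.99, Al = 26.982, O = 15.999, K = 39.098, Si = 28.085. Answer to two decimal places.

Molar mass of (Na₀.₉₀K₀.₁₀)AlSi₃O₈ = 0.90*22.99 + 0.10*39.098 + 1*26.982 + 3*28.085 + 8*15.999 = 263.830 g/mol.
Each formula unit contains 0.90 Na, equivalent to 0.90/2 = 0.4500 mol Na2O.
M(Na2O) = 2×22.99 + 1×15.999 = 61.979 g/mol.
Mass of Na2O per formula unit = 0.4500 × 61.979 = 27.891 g.
Na2O wt% = 27.891 / 263.830 × 100 = 10.57%.

10.57 wt%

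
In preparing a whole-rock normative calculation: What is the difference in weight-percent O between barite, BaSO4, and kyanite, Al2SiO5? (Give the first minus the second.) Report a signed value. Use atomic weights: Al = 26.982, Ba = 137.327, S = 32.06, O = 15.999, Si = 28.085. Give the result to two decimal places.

O in BaSO4: molar mass 233.383 g/mol; 4×15.999 = 63.996 g → 27.42 wt%.
O in Al2SiO5: molar mass 162.044 g/mol; 5×15.999 = 79.995 g → 49.37 wt%.
Difference = 27.42 − 49.37 = -21.95 percentage points.

-21.95 percentage points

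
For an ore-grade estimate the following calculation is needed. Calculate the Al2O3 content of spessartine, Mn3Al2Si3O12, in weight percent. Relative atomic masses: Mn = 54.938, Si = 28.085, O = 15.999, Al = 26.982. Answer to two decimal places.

20.60 wt%

Molar mass of Mn3Al2Si3O12 = 3*54.938 + 2*26.982 + 3*28.085 + 12*15.999 = 495.021 g/mol.
Each formula unit contains 2 Al, equivalent to 2/2 = 1.0000 mol Al2O3.
M(Al2O3) = 2×26.982 + 3×15.999 = 101.961 g/mol.
Mass of Al2O3 per formula unit = 1.0000 × 101.961 = 101.961 g.
Al2O3 wt% = 101.961 / 495.021 × 100 = 20.60%.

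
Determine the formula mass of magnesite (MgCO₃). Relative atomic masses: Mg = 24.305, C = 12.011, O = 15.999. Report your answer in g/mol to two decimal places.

84.31 g/mol

M = 1·24.305 + 1·12.011 + 3·15.999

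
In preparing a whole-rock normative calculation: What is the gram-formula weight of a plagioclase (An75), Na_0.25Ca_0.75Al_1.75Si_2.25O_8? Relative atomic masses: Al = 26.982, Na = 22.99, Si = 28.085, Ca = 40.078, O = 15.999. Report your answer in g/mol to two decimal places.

274.21 g/mol

M = 0.25×22.99 + 0.75×40.078 + 1.75×26.982 + 2.25×28.085 + 8×15.999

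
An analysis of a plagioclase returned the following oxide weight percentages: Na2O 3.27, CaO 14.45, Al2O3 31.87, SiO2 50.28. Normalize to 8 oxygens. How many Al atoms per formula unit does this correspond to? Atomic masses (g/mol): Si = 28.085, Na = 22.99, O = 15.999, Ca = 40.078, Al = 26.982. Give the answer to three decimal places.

1.712 Al apfu

3.27 wt% Na2O ÷ 61.979 g/mol = 0.05276 mol, giving 0.10552 Na and 0.05276 O.
14.45 wt% CaO ÷ 56.077 g/mol = 0.25768 mol, giving 0.25768 Ca and 0.25768 O.
31.87 wt% Al2O3 ÷ 101.961 g/mol = 0.31257 mol, giving 0.62514 Al and 0.93771 O.
50.28 wt% SiO2 ÷ 60.083 g/mol = 0.83684 mol, giving 0.83684 Si and 1.67368 O.
Oxygen sums to 2.92183; scaling by 8/2.92183 = 2.73801 puts the formula on 8 O.
Al: 0.62514 × 2.73801 = 1.712 atoms per formula unit.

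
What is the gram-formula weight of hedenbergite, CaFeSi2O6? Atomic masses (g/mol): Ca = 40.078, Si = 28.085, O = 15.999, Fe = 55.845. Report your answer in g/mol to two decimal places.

248.09 g/mol

M = 1*40.078 + 1*55.845 + 2*28.085 + 6*15.999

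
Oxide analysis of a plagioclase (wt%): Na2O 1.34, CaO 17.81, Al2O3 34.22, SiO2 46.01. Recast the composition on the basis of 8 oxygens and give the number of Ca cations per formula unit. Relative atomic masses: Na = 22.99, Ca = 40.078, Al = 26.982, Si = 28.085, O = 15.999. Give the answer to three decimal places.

0.883 Ca apfu

Na2O: 1.34/61.979 = 0.02162 mol → 0.04324 mol Na, 0.02162 mol O.
CaO: 17.81/56.077 = 0.31760 mol → 0.31760 mol Ca, 0.31760 mol O.
Al2O3: 34.22/101.961 = 0.33562 mol → 0.67124 mol Al, 1.00686 mol O.
SiO2: 46.01/60.083 = 0.76577 mol → 0.76577 mol Si, 1.53154 mol O.
Total oxygen = 2.87762 mol. Normalization factor = 8/2.87762 = 2.78008.
Ca per 8 O = 0.31760 × 2.78008 = 0.883.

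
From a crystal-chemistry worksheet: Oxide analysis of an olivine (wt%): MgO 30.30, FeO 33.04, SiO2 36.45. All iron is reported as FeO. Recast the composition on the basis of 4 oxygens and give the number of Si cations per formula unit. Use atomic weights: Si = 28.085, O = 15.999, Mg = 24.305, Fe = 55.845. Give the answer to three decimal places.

MgO: 30.30/40.304 = 0.75179 mol → 0.75179 mol Mg, 0.75179 mol O.
FeO: 33.04/71.844 = 0.45989 mol → 0.45989 mol Fe, 0.45989 mol O.
SiO2: 36.45/60.083 = 0.60666 mol → 0.60666 mol Si, 1.21332 mol O.
Total oxygen = 2.42500 mol. Normalization factor = 4/2.42500 = 1.64948.
Si per 4 O = 0.60666 × 1.64948 = 1.001.

1.001 Si apfu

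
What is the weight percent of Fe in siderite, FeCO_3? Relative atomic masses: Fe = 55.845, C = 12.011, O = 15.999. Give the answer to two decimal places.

48.20 mass %

M(FeCO_3) = 115.853 g/mol.
Fe contributes 1 × 55.845 = 55.845 g per mole.
55.845/115.853 = 0.4820 → 48.20%.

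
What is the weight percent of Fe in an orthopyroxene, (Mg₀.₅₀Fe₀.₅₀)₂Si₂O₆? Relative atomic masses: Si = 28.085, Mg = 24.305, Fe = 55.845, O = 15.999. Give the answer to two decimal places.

24.04 weight percent

Formula mass = 1×24.305 + 1×55.845 + 2×28.085 + 6×15.999 = 232.314 g/mol, of which 55.845 g is Fe.
So Fe makes up 55.845/232.314 = 0.2404 of the mass, i.e. 24.04%.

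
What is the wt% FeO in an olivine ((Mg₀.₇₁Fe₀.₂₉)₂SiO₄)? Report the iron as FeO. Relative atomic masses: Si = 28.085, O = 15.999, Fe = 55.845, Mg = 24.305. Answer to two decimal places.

26.21 wt%

M((Mg₀.₇₁Fe₀.₂₉)₂SiO₄) = 158.984 g/mol; M(FeO) = 71.844 g/mol.
Moles FeO per formula unit = 0.58 Fe ÷ 1 = 0.5800.
FeO fraction = (0.5800 × 71.844) / 158.984 = 41.670/158.984 = 0.2621.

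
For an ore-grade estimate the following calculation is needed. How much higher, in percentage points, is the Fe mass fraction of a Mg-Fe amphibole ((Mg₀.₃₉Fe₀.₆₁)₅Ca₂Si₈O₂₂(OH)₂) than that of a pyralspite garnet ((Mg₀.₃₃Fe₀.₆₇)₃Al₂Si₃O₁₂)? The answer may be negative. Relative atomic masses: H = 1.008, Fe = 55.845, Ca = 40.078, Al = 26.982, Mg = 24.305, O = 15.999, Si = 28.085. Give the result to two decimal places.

M((Mg₀.₃₉Fe₀.₆₁)₅Ca₂Si₈O₂₂(OH)₂) = 908.550 g/mol, so wt% Fe = 170.327/908.550 × 100 = 18.75%.
M((Mg₀.₃₃Fe₀.₆₇)₃Al₂Si₃O₁₂) = 466.517 g/mol, so wt% Fe = 112.248/466.517 × 100 = 24.06%.
18.75 − 24.06 = -5.31 pp.

-5.31 percentage points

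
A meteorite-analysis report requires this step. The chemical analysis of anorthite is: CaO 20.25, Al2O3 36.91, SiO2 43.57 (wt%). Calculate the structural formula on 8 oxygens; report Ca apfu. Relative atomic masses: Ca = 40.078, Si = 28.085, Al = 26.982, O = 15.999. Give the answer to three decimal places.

0.997 Ca apfu

CaO (M=56.077): mol = 0.36111; Ca = 0.36111, O = 0.36111.
Al2O3 (M=101.961): mol = 0.36200; Al = 0.72400, O = 1.08600.
SiO2 (M=60.083): mol = 0.72516; Si = 0.72516, O = 1.45032.
ΣO = 2.89743; factor = 8/ΣO = 2.76107.
Ca apfu = 0.36111 × 2.76107 = 0.997.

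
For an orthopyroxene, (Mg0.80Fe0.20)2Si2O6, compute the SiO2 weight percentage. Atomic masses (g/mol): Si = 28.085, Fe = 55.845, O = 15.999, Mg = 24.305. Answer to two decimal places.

Molar mass of (Mg0.80Fe0.20)2Si2O6 = 1.60·24.305 + 0.40·55.845 + 2·28.085 + 6·15.999 = 213.390 g/mol.
Each formula unit contains 2 Si, equivalent to 2/1 = 2.0000 mol SiO2.
M(SiO2) = 1×28.085 + 2×15.999 = 60.083 g/mol.
Mass of SiO2 per formula unit = 2.0000 × 60.083 = 120.166 g.
SiO2 wt% = 120.166 / 213.390 × 100 = 56.31%.

56.31 wt%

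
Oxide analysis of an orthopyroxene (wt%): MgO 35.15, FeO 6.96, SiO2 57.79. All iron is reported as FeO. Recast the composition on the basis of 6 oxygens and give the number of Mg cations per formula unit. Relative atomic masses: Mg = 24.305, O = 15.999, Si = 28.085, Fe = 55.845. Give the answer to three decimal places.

1.809 Mg apfu

35.15 wt% MgO ÷ 40.304 g/mol = 0.87212 mol, giving 0.87212 Mg and 0.87212 O.
6.96 wt% FeO ÷ 71.844 g/mol = 0.09688 mol, giving 0.09688 Fe and 0.09688 O.
57.79 wt% SiO2 ÷ 60.083 g/mol = 0.96184 mol, giving 0.96184 Si and 1.92368 O.
Oxygen sums to 2.89268; scaling by 6/2.89268 = 2.07420 puts the formula on 6 O.
Mg: 0.87212 × 2.07420 = 1.809 atoms per formula unit.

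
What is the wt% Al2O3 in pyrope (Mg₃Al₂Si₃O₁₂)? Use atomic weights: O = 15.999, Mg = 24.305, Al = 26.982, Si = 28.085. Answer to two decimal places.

25.29 wt%

M(Mg₃Al₂Si₃O₁₂) = 403.122 g/mol; M(Al2O3) = 101.961 g/mol.
Moles Al2O3 per formula unit = 2 Al ÷ 2 = 1.0000.
Al2O3 fraction = (1.0000 × 101.961) / 403.122 = 101.961/403.122 = 0.2529.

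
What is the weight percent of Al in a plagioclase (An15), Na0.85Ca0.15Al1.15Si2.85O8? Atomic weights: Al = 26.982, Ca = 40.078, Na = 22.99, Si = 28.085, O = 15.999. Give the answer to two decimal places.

11.73 mass %

Formula mass = 0.85·22.99 + 0.15·40.078 + 1.15·26.982 + 2.85·28.085 + 8·15.999 = 264.617 g/mol, of which 31.029 g is Al.
So Al makes up 31.029/264.617 = 0.1173 of the mass, i.e. 11.73%.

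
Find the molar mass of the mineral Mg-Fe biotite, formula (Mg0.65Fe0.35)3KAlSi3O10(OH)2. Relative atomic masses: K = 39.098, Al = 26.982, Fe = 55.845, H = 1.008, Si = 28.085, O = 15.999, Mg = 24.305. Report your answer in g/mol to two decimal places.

450.37 g/mol

M = 1.95×24.305 + 1.05×55.845 + 1×39.098 + 1×26.982 + 3×28.085 + 12×15.999 + 2×1.008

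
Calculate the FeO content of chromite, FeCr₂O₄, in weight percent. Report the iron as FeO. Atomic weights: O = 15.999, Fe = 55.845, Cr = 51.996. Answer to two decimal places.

Molar mass of FeCr₂O₄ = 1*55.845 + 2*51.996 + 4*15.999 = 223.833 g/mol.
Each formula unit contains 1 Fe, equivalent to 1/1 = 1.0000 mol FeO.
M(FeO) = 1×55.845 + 1×15.999 = 71.844 g/mol.
Mass of FeO per formula unit = 1.0000 × 71.844 = 71.844 g.
FeO wt% = 71.844 / 223.833 × 100 = 32.10%.

32.10 wt%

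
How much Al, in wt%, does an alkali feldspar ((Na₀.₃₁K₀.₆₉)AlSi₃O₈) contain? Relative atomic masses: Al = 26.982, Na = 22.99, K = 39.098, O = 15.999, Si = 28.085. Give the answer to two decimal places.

9.87 wt%

Formula mass = 0.31*22.99 + 0.69*39.098 + 1*26.982 + 3*28.085 + 8*15.999 = 273.334 g/mol, of which 26.982 g is Al.
So Al makes up 26.982/273.334 = 0.0987 of the mass, i.e. 9.87%.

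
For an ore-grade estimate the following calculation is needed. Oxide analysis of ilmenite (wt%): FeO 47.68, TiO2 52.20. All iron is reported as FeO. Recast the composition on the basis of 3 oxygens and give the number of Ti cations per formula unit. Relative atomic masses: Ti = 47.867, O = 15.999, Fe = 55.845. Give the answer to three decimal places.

0.995 Ti apfu

47.68 wt% FeO ÷ 71.844 g/mol = 0.66366 mol, giving 0.66366 Fe and 0.66366 O.
52.20 wt% TiO2 ÷ 79.865 g/mol = 0.65360 mol, giving 0.65360 Ti and 1.30720 O.
Oxygen sums to 1.97086; scaling by 3/1.97086 = 1.52218 puts the formula on 3 O.
Ti: 0.65360 × 1.52218 = 0.995 atoms per formula unit.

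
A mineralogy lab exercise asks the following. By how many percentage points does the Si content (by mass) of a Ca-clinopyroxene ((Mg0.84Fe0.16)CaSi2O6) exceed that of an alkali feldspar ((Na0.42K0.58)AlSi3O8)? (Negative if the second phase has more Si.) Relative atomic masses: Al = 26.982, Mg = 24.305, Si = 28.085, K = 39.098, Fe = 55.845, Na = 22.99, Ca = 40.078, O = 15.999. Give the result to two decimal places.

M((Mg0.84Fe0.16)CaSi2O6) = 221.593 g/mol, so wt% Si = 56.170/221.593 × 100 = 25.35%.
M((Na0.42K0.58)AlSi3O8) = 271.562 g/mol, so wt% Si = 84.255/271.562 × 100 = 31.03%.
25.35 − 31.03 = -5.68 pp.

-5.68 percentage points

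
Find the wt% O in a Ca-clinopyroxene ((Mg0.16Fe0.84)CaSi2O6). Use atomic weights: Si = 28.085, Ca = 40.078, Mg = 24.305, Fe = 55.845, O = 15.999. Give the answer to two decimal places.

39.50 weight percent

Molar mass of (Mg0.16Fe0.84)CaSi2O6: 0.16*24.305 + 0.84*55.845 + 1*40.078 + 2*28.085 + 6*15.999 = 243.041 g/mol.
Mass of O per formula unit: 6 × 15.999 = 95.994 g.
Weight fraction O = 95.994 / 243.041 = 0.3950.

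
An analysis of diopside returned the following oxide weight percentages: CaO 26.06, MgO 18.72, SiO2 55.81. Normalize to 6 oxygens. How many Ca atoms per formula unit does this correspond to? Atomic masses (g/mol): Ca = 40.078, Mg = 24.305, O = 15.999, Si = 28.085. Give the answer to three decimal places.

26.06 wt% CaO ÷ 56.077 g/mol = 0.46472 mol, giving 0.46472 Ca and 0.46472 O.
18.72 wt% MgO ÷ 40.304 g/mol = 0.46447 mol, giving 0.46447 Mg and 0.46447 O.
55.81 wt% SiO2 ÷ 60.083 g/mol = 0.92888 mol, giving 0.92888 Si and 1.85776 O.
Oxygen sums to 2.78695; scaling by 6/2.78695 = 2.15289 puts the formula on 6 O.
Ca: 0.46472 × 2.15289 = 1.000 atoms per formula unit.

1.000 Ca apfu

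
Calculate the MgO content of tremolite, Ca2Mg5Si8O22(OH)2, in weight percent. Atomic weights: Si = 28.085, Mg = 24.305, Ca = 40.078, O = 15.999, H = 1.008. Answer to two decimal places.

24.81 wt%

M(Ca2Mg5Si8O22(OH)2) = 812.353 g/mol; M(MgO) = 40.304 g/mol.
Moles MgO per formula unit = 5 Mg ÷ 1 = 5.0000.
MgO fraction = (5.0000 × 40.304) / 812.353 = 201.520/812.353 = 0.2481.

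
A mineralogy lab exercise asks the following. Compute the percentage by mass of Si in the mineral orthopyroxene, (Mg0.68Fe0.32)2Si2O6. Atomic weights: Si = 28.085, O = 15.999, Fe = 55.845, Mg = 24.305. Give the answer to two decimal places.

Formula mass = 1.36·24.305 + 0.64·55.845 + 2·28.085 + 6·15.999 = 220.960 g/mol, of which 56.170 g is Si.
So Si makes up 56.170/220.960 = 0.2542 of the mass, i.e. 25.42%.

25.42 wt%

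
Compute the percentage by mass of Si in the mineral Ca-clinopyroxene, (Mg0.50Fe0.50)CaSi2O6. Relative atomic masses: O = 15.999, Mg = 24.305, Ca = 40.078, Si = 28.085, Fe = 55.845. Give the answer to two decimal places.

24.18 weight percent

Molar mass of (Mg0.50Fe0.50)CaSi2O6: 0.50·24.305 + 0.50·55.845 + 1·40.078 + 2·28.085 + 6·15.999 = 232.317 g/mol.
Mass of Si per formula unit: 2 × 28.085 = 56.170 g.
Weight fraction Si = 56.170 / 232.317 = 0.2418.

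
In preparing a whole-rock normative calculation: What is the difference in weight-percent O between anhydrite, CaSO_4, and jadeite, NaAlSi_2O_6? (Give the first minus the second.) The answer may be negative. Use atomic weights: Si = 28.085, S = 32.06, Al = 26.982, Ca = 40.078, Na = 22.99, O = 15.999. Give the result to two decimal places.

M(CaSO_4) = 136.134 g/mol, so wt% O = 63.996/136.134 × 100 = 47.01%.
M(NaAlSi_2O_6) = 202.136 g/mol, so wt% O = 95.994/202.136 × 100 = 47.49%.
47.01 − 47.49 = -0.48 pp.

-0.48 percentage points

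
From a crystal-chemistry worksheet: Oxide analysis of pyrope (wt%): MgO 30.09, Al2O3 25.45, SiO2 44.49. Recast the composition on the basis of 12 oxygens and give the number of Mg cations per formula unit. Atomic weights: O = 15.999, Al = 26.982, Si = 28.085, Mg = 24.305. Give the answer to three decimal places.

3.010 Mg apfu

30.09 wt% MgO ÷ 40.304 g/mol = 0.74658 mol, giving 0.74658 Mg and 0.74658 O.
25.45 wt% Al2O3 ÷ 101.961 g/mol = 0.24961 mol, giving 0.49922 Al and 0.74883 O.
44.49 wt% SiO2 ÷ 60.083 g/mol = 0.74048 mol, giving 0.74048 Si and 1.48096 O.
Oxygen sums to 2.97637; scaling by 12/2.97637 = 4.03176 puts the formula on 12 O.
Mg: 0.74658 × 4.03176 = 3.010 atoms per formula unit.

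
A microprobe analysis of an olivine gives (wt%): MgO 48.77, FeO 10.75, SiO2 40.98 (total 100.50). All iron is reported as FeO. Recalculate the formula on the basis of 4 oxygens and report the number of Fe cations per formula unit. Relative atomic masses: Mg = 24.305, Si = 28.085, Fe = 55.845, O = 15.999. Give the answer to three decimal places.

48.77 wt% MgO ÷ 40.304 g/mol = 1.21005 mol, giving 1.21005 Mg and 1.21005 O.
10.75 wt% FeO ÷ 71.844 g/mol = 0.14963 mol, giving 0.14963 Fe and 0.14963 O.
40.98 wt% SiO2 ÷ 60.083 g/mol = 0.68206 mol, giving 0.68206 Si and 1.36412 O.
Oxygen sums to 2.72380; scaling by 4/2.72380 = 1.46854 puts the formula on 4 O.
Fe: 0.14963 × 1.46854 = 0.220 atoms per formula unit.

0.220 Fe apfu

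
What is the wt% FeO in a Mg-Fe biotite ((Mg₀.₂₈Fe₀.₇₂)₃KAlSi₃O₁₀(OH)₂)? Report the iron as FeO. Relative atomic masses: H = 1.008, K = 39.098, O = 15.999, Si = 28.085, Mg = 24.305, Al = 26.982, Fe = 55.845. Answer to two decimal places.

31.97 wt%

M((Mg₀.₂₈Fe₀.₇₂)₃KAlSi₃O₁₀(OH)₂) = 485.380 g/mol; M(FeO) = 71.844 g/mol.
Moles FeO per formula unit = 2.16 Fe ÷ 1 = 2.1600.
FeO fraction = (2.1600 × 71.844) / 485.380 = 155.183/485.380 = 0.3197.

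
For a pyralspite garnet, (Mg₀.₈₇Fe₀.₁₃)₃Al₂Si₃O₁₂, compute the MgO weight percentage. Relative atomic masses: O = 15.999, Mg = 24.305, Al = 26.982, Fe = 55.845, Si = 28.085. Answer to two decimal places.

M((Mg₀.₈₇Fe₀.₁₃)₃Al₂Si₃O₁₂) = 415.423 g/mol; M(MgO) = 40.304 g/mol.
Moles MgO per formula unit = 2.61 Mg ÷ 1 = 2.6100.
MgO fraction = (2.6100 × 40.304) / 415.423 = 105.193/415.423 = 0.2532.

25.32 wt%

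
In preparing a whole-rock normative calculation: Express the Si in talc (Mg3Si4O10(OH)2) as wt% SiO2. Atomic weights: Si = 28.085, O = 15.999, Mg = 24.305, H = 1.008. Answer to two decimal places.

M(Mg3Si4O10(OH)2) = 379.259 g/mol; M(SiO2) = 60.083 g/mol.
Moles SiO2 per formula unit = 4 Si ÷ 1 = 4.0000.
SiO2 fraction = (4.0000 × 60.083) / 379.259 = 240.332/379.259 = 0.6337.

63.37 wt%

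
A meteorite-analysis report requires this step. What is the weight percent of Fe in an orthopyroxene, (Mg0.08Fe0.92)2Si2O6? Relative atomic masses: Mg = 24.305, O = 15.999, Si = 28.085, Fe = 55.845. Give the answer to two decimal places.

Formula mass = 0.16×24.305 + 1.84×55.845 + 2×28.085 + 6×15.999 = 258.808 g/mol, of which 102.755 g is Fe.
So Fe makes up 102.755/258.808 = 0.3970 of the mass, i.e. 39.70%.

39.70 weight percent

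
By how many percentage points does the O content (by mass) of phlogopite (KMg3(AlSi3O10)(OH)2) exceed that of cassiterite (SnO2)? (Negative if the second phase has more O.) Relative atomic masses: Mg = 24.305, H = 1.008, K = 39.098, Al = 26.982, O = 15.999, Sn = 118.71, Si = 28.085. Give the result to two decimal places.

24.78 percentage points

M(KMg3(AlSi3O10)(OH)2) = 417.254 g/mol, so wt% O = 191.988/417.254 × 100 = 46.01%.
M(SnO2) = 150.708 g/mol, so wt% O = 31.998/150.708 × 100 = 21.23%.
46.01 − 21.23 = 24.78 pp.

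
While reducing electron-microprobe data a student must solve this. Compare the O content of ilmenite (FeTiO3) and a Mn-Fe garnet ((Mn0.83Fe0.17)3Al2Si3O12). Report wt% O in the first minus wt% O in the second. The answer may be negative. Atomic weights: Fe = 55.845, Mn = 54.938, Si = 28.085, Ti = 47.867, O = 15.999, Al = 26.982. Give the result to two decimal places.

-7.11 percentage points

M(FeTiO3) = 151.709 g/mol, so wt% O = 47.997/151.709 × 100 = 31.64%.
M((Mn0.83Fe0.17)3Al2Si3O12) = 495.484 g/mol, so wt% O = 191.988/495.484 × 100 = 38.75%.
31.64 − 38.75 = -7.11 pp.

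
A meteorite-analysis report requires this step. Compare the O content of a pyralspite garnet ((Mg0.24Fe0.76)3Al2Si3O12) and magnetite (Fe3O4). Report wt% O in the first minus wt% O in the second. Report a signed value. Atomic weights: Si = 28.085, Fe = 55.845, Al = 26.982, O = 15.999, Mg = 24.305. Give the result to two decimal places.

12.78 percentage points

O in (Mg0.24Fe0.76)3Al2Si3O12: molar mass 475.033 g/mol; 12×15.999 = 191.988 g → 40.42 wt%.
O in Fe3O4: molar mass 231.531 g/mol; 4×15.999 = 63.996 g → 27.64 wt%.
Difference = 40.42 − 27.64 = 12.78 percentage points.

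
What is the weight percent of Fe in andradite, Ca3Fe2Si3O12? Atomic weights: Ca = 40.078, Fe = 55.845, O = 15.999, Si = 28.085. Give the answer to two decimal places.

21.98 weight percent

Molar mass of Ca3Fe2Si3O12: 3*40.078 + 2*55.845 + 3*28.085 + 12*15.999 = 508.167 g/mol.
Mass of Fe per formula unit: 2 × 55.845 = 111.690 g.
Weight fraction Fe = 111.690 / 508.167 = 0.2198.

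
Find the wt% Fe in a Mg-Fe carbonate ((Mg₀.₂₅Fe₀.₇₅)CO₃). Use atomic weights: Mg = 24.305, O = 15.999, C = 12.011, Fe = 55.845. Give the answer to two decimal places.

38.79 weight percent

Molar mass of (Mg₀.₂₅Fe₀.₇₅)CO₃: 0.25×24.305 + 0.75×55.845 + 1×12.011 + 3×15.999 = 107.968 g/mol.
Mass of Fe per formula unit: 0.75 × 55.845 = 41.884 g.
Weight fraction Fe = 41.884 / 107.968 = 0.3879.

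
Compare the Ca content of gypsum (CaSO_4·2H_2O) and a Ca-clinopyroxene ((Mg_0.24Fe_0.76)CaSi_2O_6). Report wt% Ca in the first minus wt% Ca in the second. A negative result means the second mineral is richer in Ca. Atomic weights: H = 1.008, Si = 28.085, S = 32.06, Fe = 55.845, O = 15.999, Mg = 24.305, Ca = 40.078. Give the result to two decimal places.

6.62 percentage points

First mineral: 40.078 g Ca in 172.164 g formula = 23.28 wt% Ca.
Second mineral: 40.078 g Ca in 240.517 g formula = 16.66 wt% Ca.
23.28% − 16.66% gives a difference of 6.62 percentage points.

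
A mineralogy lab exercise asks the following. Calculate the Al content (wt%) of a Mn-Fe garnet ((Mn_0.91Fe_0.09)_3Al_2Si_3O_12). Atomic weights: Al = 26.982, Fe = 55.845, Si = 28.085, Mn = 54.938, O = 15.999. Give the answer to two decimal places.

Formula mass = 2.73×54.938 + 0.27×55.845 + 2×26.982 + 3×28.085 + 12×15.999 = 495.266 g/mol, of which 53.964 g is Al.
So Al makes up 53.964/495.266 = 0.1090 of the mass, i.e. 10.90%.

10.90 wt%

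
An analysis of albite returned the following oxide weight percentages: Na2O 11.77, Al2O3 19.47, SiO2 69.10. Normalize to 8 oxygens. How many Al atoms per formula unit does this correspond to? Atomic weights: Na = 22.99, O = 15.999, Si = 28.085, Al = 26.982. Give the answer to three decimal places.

Na2O (M=61.979): mol = 0.18990; Na = 0.37980, O = 0.18990.
Al2O3 (M=101.961): mol = 0.19096; Al = 0.38192, O = 0.57288.
SiO2 (M=60.083): mol = 1.15008; Si = 1.15008, O = 2.30016.
ΣO = 3.06294; factor = 8/ΣO = 2.61187.
Al apfu = 0.38192 × 2.61187 = 0.998.

0.998 Al apfu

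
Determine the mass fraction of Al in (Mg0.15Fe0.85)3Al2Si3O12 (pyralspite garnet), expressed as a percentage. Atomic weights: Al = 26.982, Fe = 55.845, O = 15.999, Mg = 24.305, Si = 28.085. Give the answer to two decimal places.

11.16 mass %

M((Mg0.15Fe0.85)3Al2Si3O12) = 483.549 g/mol.
Al contributes 2 × 26.982 = 53.964 g per mole.
53.964/483.549 = 0.1116 → 11.16%.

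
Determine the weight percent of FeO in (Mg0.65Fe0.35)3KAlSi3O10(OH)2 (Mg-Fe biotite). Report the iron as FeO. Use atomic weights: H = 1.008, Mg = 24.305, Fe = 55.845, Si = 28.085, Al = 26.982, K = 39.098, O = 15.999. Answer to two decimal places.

Molar mass of (Mg0.65Fe0.35)3KAlSi3O10(OH)2 = 1.95×24.305 + 1.05×55.845 + 1×39.098 + 1×26.982 + 3×28.085 + 12×15.999 + 2×1.008 = 450.371 g/mol.
Each formula unit contains 1.05 Fe, equivalent to 1.05/1 = 1.0500 mol FeO.
M(FeO) = 1×55.845 + 1×15.999 = 71.844 g/mol.
Mass of FeO per formula unit = 1.0500 × 71.844 = 75.436 g.
FeO wt% = 75.436 / 450.371 × 100 = 16.75%.

16.75 wt%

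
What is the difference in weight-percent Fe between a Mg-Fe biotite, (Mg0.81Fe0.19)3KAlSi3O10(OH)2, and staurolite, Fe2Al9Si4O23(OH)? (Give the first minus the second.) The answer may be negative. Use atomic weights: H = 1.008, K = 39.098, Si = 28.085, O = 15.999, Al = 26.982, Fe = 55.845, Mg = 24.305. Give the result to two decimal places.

First mineral: 31.832 g Fe in 435.232 g formula = 7.31 wt% Fe.
Second mineral: 111.690 g Fe in 851.852 g formula = 13.11 wt% Fe.
7.31% − 13.11% gives a difference of -5.80 percentage points.

-5.80 percentage points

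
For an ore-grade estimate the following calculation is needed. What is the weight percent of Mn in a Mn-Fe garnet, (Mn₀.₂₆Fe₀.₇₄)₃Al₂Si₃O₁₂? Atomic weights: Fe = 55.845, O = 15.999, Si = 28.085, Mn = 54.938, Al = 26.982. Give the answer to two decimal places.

8.62 weight percent

Molar mass of (Mn₀.₂₆Fe₀.₇₄)₃Al₂Si₃O₁₂: 0.78*54.938 + 2.22*55.845 + 2*26.982 + 3*28.085 + 12*15.999 = 497.035 g/mol.
Mass of Mn per formula unit: 0.78 × 54.938 = 42.852 g.
Weight fraction Mn = 42.852 / 497.035 = 0.0862.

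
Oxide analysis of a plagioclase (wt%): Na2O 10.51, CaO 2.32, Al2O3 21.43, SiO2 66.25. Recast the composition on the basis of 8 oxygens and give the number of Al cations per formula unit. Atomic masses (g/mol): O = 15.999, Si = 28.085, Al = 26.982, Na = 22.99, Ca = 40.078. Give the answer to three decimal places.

1.104 Al apfu

Na2O (M=61.979): mol = 0.16957; Na = 0.33914, O = 0.16957.
CaO (M=56.077): mol = 0.04137; Ca = 0.04137, O = 0.04137.
Al2O3 (M=101.961): mol = 0.21018; Al = 0.42036, O = 0.63054.
SiO2 (M=60.083): mol = 1.10264; Si = 1.10264, O = 2.20528.
ΣO = 3.04676; factor = 8/ΣO = 2.62574.
Al apfu = 0.42036 × 2.62574 = 1.104.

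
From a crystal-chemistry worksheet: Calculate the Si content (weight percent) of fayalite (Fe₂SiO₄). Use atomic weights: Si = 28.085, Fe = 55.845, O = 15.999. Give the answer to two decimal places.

13.78 weight percent

M(Fe₂SiO₄) = 203.771 g/mol.
Si contributes 1 × 28.085 = 28.085 g per mole.
28.085/203.771 = 0.1378 → 13.78%.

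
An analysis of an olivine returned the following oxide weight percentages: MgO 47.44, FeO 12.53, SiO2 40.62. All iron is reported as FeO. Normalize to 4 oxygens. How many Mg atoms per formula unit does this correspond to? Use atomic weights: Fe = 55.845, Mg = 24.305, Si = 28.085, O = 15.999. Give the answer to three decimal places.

MgO: 47.44/40.304 = 1.17705 mol → 1.17705 mol Mg, 1.17705 mol O.
FeO: 12.53/71.844 = 0.17441 mol → 0.17441 mol Fe, 0.17441 mol O.
SiO2: 40.62/60.083 = 0.67606 mol → 0.67606 mol Si, 1.35212 mol O.
Total oxygen = 2.70358 mol. Normalization factor = 4/2.70358 = 1.47952.
Mg per 4 O = 1.17705 × 1.47952 = 1.741.

1.741 Mg apfu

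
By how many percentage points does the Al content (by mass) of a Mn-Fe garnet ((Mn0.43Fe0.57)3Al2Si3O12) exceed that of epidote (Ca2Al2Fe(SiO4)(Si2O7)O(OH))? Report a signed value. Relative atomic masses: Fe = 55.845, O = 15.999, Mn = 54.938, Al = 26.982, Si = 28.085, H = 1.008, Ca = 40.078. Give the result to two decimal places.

First mineral: 53.964 g Al in 496.572 g formula = 10.87 wt% Al.
Second mineral: 53.964 g Al in 483.215 g formula = 11.17 wt% Al.
10.87% − 11.17% gives a difference of -0.30 percentage points.

-0.30 percentage points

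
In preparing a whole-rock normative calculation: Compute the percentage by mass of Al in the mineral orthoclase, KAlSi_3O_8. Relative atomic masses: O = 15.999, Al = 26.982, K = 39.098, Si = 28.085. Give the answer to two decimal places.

9.69 wt%

M(KAlSi_3O_8) = 278.327 g/mol.
Al contributes 1 × 26.982 = 26.982 g per mole.
26.982/278.327 = 0.0969 → 9.69%.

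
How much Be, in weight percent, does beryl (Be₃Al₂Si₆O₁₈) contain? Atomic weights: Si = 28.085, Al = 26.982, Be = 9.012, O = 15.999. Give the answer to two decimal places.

M(Be₃Al₂Si₆O₁₈) = 537.492 g/mol.
Be contributes 3 × 9.012 = 27.036 g per mole.
27.036/537.492 = 0.0503 → 5.03%.

5.03 weight percent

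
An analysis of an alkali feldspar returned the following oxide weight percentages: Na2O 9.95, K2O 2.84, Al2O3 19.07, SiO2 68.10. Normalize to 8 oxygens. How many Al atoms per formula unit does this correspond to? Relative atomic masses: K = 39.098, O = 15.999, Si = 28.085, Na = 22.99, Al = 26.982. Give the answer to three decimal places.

9.95 wt% Na2O ÷ 61.979 g/mol = 0.16054 mol, giving 0.32108 Na and 0.16054 O.
2.84 wt% K2O ÷ 94.195 g/mol = 0.03015 mol, giving 0.06030 K and 0.03015 O.
19.07 wt% Al2O3 ÷ 101.961 g/mol = 0.18703 mol, giving 0.37406 Al and 0.56109 O.
68.10 wt% SiO2 ÷ 60.083 g/mol = 1.13343 mol, giving 1.13343 Si and 2.26686 O.
Oxygen sums to 3.01864; scaling by 8/3.01864 = 2.65020 puts the formula on 8 O.
Al: 0.37406 × 2.65020 = 0.991 atoms per formula unit.

0.991 Al apfu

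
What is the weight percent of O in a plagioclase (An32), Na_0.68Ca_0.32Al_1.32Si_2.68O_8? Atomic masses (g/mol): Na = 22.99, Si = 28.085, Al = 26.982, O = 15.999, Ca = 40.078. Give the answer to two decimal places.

Formula mass = 0.68×22.99 + 0.32×40.078 + 1.32×26.982 + 2.68×28.085 + 8×15.999 = 267.334 g/mol, of which 127.992 g is O.
So O makes up 127.992/267.334 = 0.4788 of the mass, i.e. 47.88%.

47.88 weight percent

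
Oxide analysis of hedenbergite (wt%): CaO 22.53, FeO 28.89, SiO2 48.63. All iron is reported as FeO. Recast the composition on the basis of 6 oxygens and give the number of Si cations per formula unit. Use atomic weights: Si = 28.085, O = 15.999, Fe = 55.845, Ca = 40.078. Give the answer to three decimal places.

CaO: 22.53/56.077 = 0.40177 mol → 0.40177 mol Ca, 0.40177 mol O.
FeO: 28.89/71.844 = 0.40212 mol → 0.40212 mol Fe, 0.40212 mol O.
SiO2: 48.63/60.083 = 0.80938 mol → 0.80938 mol Si, 1.61876 mol O.
Total oxygen = 2.42265 mol. Normalization factor = 6/2.42265 = 2.47663.
Si per 6 O = 0.80938 × 2.47663 = 2.005.

2.005 Si apfu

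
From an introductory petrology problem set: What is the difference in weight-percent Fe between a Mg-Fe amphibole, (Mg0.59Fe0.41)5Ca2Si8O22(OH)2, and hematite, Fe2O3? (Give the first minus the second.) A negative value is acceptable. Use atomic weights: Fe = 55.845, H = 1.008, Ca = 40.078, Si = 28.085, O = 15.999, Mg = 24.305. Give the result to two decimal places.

Fe in (Mg0.59Fe0.41)5Ca2Si8O22(OH)2: molar mass 877.010 g/mol; 2.05×55.845 = 114.482 g → 13.05 wt%.
Fe in Fe2O3: molar mass 159.687 g/mol; 2×55.845 = 111.690 g → 69.94 wt%.
Difference = 13.05 − 69.94 = -56.89 percentage points.

-56.89 percentage points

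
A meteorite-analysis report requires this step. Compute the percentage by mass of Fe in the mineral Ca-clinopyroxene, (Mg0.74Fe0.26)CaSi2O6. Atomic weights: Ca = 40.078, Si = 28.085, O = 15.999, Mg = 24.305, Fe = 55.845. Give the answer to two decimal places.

M((Mg0.74Fe0.26)CaSi2O6) = 224.747 g/mol.
Fe contributes 0.26 × 55.845 = 14.520 g per mole.
14.520/224.747 = 0.0646 → 6.46%.

6.46 wt%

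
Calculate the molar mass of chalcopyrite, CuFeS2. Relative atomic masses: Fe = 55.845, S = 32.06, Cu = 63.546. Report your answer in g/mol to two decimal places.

M = 1(63.546) + 1(55.845) + 2(32.06)

183.51 g/mol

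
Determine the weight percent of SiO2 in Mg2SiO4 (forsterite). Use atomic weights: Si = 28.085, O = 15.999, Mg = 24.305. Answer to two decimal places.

Formula mass = 140.691 g/mol.
1 Si → 1.0000 mol SiO2 per formula unit; M(SiO2) = 60.083, so SiO2 mass = 60.083 g.
60.083/140.691 × 100 = 42.71 wt%.

42.71 wt%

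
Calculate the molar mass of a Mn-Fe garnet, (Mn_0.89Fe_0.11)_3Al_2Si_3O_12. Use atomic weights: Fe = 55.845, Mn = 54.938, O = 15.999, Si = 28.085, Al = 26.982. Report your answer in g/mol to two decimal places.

M = 2.67*54.938 + 0.33*55.845 + 2*26.982 + 3*28.085 + 12*15.999

495.32 g/mol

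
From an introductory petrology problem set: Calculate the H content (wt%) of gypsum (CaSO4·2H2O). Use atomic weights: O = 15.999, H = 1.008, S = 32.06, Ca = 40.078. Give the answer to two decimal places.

Formula mass = 1×40.078 + 1×32.06 + 6×15.999 + 4×1.008 = 172.164 g/mol, of which 4.032 g is H.
So H makes up 4.032/172.164 = 0.0234 of the mass, i.e. 2.34%.

2.34 wt%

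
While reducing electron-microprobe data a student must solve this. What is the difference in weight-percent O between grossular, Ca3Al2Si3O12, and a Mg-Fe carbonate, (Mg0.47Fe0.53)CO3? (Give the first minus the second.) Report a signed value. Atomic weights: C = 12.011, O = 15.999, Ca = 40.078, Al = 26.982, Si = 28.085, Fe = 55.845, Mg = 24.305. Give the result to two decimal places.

-4.89 percentage points

M(Ca3Al2Si3O12) = 450.441 g/mol, so wt% O = 191.988/450.441 × 100 = 42.62%.
M((Mg0.47Fe0.53)CO3) = 101.029 g/mol, so wt% O = 47.997/101.029 × 100 = 47.51%.
42.62 − 47.51 = -4.89 pp.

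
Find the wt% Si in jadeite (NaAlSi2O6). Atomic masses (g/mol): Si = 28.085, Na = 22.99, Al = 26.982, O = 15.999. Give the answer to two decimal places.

27.79 weight percent

Molar mass of NaAlSi2O6: 1×22.99 + 1×26.982 + 2×28.085 + 6×15.999 = 202.136 g/mol.
Mass of Si per formula unit: 2 × 28.085 = 56.170 g.
Weight fraction Si = 56.170 / 202.136 = 0.2779.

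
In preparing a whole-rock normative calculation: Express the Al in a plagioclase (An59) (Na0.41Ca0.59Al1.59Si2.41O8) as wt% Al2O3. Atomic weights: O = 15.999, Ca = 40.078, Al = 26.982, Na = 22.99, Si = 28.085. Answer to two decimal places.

29.84 wt%

Molar mass of Na0.41Ca0.59Al1.59Si2.41O8 = 0.41*22.99 + 0.59*40.078 + 1.59*26.982 + 2.41*28.085 + 8*15.999 = 271.650 g/mol.
Each formula unit contains 1.59 Al, equivalent to 1.59/2 = 0.7950 mol Al2O3.
M(Al2O3) = 2×26.982 + 3×15.999 = 101.961 g/mol.
Mass of Al2O3 per formula unit = 0.7950 × 101.961 = 81.059 g.
Al2O3 wt% = 81.059 / 271.650 × 100 = 29.84%.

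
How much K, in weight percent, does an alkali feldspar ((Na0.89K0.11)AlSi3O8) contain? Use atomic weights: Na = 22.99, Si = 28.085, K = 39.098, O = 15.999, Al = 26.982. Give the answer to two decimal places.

1.63 weight percent

M((Na0.89K0.11)AlSi3O8) = 263.991 g/mol.
K contributes 0.11 × 39.098 = 4.301 g per mole.
4.301/263.991 = 0.0163 → 1.63%.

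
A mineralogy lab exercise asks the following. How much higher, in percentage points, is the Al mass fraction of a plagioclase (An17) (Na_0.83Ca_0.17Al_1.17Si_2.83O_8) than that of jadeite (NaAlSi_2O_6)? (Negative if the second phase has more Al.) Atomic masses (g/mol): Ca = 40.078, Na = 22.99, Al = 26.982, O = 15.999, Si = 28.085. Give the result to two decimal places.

-1.43 percentage points

Al in Na_0.83Ca_0.17Al_1.17Si_2.83O_8: molar mass 264.936 g/mol; 1.17×26.982 = 31.569 g → 11.92 wt%.
Al in NaAlSi_2O_6: molar mass 202.136 g/mol; 1×26.982 = 26.982 g → 13.35 wt%.
Difference = 11.92 − 13.35 = -1.43 percentage points.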